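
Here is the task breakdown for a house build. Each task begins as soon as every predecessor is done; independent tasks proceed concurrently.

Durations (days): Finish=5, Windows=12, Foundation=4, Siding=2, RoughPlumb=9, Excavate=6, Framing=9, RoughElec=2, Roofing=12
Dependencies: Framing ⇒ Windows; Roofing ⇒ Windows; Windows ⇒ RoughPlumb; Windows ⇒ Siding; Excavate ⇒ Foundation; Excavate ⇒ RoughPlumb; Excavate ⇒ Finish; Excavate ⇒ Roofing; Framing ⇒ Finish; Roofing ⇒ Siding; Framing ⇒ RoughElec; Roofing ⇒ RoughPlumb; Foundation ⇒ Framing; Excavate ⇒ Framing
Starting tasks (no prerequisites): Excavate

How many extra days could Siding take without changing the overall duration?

7

Excavate→Foundation→Framing→Windows→RoughPlumb = 6+4+9+12+9 = 40 sets the makespan at 40 days.
Siding finishes as early as 33 and must finish by 40.
Float = 40 − 33 = 7.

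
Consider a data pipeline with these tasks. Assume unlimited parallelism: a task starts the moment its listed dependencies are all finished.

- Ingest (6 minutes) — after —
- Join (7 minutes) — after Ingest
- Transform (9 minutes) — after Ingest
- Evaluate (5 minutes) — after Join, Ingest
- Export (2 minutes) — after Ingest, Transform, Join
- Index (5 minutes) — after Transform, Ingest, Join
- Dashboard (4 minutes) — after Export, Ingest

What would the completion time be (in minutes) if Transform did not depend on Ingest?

Original critical path: Ingest→Transform→Export→Dashboard = 6+9+2+4 = 21 ⇒ 21 minutes.
Without Ingest→Transform, Transform's earliest start moves from 6 to 0.
The longest chain is now Ingest→Join→Export→Dashboard = 6+7+2+4 = 19, so the job takes 19 minutes.

19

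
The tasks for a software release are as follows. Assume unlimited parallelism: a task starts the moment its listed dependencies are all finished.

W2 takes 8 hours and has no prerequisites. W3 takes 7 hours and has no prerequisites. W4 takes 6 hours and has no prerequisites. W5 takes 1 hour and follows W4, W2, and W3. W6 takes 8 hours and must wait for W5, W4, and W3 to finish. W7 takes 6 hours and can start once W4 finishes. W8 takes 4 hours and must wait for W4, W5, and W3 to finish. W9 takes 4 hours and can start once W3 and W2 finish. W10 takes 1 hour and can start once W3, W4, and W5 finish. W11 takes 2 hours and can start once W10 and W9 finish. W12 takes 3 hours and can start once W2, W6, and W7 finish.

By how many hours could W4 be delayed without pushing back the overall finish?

The longest chain is W2→W5→W6→W12 = 8+1+8+3 = 20; overall finish 20 hours.
Longest path through W4: 18 hours (earliest finish 6, latest finish 8).
Float = 20 − 18 = 2.

2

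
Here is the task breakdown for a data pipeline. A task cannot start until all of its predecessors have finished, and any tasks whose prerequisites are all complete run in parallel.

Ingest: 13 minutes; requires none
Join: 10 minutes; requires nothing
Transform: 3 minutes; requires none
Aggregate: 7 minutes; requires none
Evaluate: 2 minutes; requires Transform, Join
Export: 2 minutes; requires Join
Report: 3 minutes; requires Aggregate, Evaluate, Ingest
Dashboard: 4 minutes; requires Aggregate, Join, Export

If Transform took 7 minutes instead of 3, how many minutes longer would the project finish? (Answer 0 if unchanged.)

Actual critical path: Ingest→Report = 13+3 = 16 ⇒ 16 minutes.
Transform has 8 minutes of float (longest path through it is 8).
The critical path is still Ingest→Report; finish is now 16 minutes.
Change in finish: 16 − 16 = +0 minutes.

0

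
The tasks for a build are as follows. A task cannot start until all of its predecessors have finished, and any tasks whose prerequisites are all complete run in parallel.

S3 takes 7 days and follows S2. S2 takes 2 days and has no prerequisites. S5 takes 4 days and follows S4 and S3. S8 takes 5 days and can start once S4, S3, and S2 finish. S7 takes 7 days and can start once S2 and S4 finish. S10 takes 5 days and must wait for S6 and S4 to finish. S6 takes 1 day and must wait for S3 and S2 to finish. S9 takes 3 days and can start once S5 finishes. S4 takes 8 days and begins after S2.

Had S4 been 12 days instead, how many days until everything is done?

Baseline: S2→S4→S5→S9 = 2+8+4+3 = 17 → 17 days.
S4 is on the critical path; changing it to 12 makes that path 21 days.
The critical path is still S2→S4→S5→S9; finish is now 21 days.

21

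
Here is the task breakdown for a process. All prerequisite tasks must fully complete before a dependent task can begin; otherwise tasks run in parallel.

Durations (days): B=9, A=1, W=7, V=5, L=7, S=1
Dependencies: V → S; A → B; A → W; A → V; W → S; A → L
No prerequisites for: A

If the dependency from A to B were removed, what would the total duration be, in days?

9

With the dependency in place, A→B = 1+9 = 10 sets the finish at 10 days.
Without A→B, B's earliest start moves from 1 to 0.
The longest chain is now A→W→S = 1+7+1 = 9, so the process takes 9 days.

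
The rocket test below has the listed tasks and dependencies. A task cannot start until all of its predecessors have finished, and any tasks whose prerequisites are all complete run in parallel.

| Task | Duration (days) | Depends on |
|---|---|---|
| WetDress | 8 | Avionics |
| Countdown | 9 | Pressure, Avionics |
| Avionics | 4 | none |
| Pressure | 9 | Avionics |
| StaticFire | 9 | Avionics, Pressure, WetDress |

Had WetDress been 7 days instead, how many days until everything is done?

22

Actual critical path: Avionics→Pressure→StaticFire = 4+9+9 = 22 ⇒ 22 days.
The longest path through WetDress is only 21 days, so WetDress has float 1.
No other chain overtakes it, so the finish is 22 days.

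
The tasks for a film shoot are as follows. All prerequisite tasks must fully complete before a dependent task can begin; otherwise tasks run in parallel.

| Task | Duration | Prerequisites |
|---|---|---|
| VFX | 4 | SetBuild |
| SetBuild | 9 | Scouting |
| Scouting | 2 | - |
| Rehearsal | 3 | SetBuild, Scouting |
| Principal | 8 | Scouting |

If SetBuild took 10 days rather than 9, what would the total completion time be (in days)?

16

Actual critical path: Scouting→SetBuild→VFX = 2+9+4 = 15 ⇒ 15 days.
SetBuild lies on that path, so at 10 days the path becomes 16 days.
That remains the longest chain; total 16 days.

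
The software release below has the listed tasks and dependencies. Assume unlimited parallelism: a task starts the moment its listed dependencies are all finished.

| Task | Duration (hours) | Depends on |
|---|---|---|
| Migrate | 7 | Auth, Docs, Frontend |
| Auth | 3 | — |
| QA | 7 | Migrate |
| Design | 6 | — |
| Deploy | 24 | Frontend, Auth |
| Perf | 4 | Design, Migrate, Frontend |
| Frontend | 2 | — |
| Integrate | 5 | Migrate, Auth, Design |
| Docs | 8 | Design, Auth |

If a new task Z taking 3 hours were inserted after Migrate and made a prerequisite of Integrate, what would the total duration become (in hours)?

Originally the schedule takes 28 hours.
With Z inserted, Integrate now waits for max(Migrate, Auth, Design, Z).
New critical path: Design→Docs→Migrate→Z→Integrate = 6+8+7+3+5 = 29 ⇒ 29 hours.

29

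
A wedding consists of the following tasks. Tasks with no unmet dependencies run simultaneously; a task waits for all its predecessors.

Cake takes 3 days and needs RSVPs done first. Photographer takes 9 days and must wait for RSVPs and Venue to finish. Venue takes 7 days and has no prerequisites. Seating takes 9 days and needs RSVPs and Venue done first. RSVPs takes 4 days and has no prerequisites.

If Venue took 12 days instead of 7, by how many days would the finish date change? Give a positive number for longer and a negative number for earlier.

5

As given, the longest chain is Venue→Seating = 7+9 = 16, so the finish is 16 days.
Venue lies on that path, so at 12 days the path becomes 21 days.
The critical path is still Venue→Seating; finish is now 21 days.
Change in finish: 21 − 16 = +5 days.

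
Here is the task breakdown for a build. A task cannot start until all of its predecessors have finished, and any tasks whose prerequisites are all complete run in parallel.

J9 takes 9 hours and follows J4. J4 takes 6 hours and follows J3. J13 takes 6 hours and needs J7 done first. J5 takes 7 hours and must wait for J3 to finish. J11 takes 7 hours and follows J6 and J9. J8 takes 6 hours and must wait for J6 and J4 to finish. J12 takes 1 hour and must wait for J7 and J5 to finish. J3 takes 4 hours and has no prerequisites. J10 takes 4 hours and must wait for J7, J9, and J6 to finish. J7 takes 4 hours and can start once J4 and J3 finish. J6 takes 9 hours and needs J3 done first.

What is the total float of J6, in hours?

6

Critical path: J3→J4→J9→J11 = 4+6+9+7 = 26, so the finish is 26 hours.
J6 finishes as early as 13 and must finish by 19.
Slack of J6 = 10 − 4 = 6 hours.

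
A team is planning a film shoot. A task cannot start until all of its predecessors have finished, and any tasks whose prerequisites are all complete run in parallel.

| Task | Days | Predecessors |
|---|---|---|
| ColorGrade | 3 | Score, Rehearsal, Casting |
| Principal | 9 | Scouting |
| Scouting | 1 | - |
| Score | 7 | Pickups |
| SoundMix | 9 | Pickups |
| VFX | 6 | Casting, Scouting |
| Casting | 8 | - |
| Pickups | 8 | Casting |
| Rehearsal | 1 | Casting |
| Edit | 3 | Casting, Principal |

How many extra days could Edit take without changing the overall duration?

13

Critical path: Casting→Pickups→Score→ColorGrade = 8+8+7+3 = 26, so the finish is 26 days.
Longest path through Edit: 13 days (earliest finish 13, latest finish 26).
Float = 26 − 13 = 13.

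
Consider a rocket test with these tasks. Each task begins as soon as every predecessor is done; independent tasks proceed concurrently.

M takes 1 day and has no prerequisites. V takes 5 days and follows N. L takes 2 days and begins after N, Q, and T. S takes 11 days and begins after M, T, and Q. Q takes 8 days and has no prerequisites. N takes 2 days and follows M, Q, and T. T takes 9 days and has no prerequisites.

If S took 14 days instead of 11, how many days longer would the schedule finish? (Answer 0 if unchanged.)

Baseline: T→S = 9+11 = 20 → 20 days.
Since S is critical, the +3 change carries straight to that chain (now 23 days).
That remains the longest chain; total 23 days.
Change in finish: 23 − 20 = +3 days.

3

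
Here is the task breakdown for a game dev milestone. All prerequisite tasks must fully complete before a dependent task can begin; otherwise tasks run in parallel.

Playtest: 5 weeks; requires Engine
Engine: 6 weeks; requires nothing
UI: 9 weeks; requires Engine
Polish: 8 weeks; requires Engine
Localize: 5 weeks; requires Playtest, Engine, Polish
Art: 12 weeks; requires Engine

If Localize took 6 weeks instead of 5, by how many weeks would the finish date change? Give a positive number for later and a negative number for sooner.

As given, the longest chain is Engine→Polish→Localize = 6+8+5 = 19, so the finish is 19 weeks.
Localize lies on that path, so at 6 weeks the path becomes 20 weeks.
The critical path is still Engine→Polish→Localize; finish is now 20 weeks.
Change in finish: 20 − 19 = +1 weeks.

1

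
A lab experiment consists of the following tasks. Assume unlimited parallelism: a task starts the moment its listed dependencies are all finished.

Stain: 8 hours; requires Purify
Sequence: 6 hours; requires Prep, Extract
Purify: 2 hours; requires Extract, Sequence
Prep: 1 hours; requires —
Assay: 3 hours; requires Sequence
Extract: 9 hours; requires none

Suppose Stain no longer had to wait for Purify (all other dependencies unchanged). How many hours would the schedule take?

18

Original critical path: Extract→Sequence→Purify→Stain = 9+6+2+8 = 25 ⇒ 25 hours.
Without Purify→Stain, Stain's earliest start moves from 17 to 0.
The longest chain is now Extract→Sequence→Assay = 9+6+3 = 18, so the schedule takes 18 hours.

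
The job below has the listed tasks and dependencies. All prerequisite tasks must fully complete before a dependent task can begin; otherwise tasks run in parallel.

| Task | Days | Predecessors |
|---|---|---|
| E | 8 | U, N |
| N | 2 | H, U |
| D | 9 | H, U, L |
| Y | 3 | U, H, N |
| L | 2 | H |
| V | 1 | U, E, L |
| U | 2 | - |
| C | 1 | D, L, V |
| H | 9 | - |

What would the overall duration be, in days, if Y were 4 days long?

The binding path is H→L→D→C = 9+2+9+1 = 21; finish at 21 days.
Y is off the critical path — its longest chain is 14 days, giving 7 of slack.
The critical path is still H→L→D→C; finish is now 21 days.

21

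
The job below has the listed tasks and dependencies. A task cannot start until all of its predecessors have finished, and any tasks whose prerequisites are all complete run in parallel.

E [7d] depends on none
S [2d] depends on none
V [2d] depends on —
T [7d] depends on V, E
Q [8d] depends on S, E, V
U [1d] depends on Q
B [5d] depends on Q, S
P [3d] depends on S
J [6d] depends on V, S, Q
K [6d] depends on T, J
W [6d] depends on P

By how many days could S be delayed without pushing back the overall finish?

5

E→Q→J→K = 7+8+6+6 = 27 sets the makespan at 27 days.
S finishes as early as 2 and must finish by 7.
Slack of S = 5 − 0 = 5 days.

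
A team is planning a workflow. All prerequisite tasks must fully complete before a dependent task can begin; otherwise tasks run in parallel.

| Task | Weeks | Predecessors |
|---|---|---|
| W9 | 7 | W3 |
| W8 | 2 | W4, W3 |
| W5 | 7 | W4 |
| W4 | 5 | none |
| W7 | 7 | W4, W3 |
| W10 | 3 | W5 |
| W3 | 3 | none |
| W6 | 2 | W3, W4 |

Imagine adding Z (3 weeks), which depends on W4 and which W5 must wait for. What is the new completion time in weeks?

Originally the schedule takes 15 weeks.
With Z inserted, W5 now waits for max(W4, Z).
New critical path: W4→Z→W5→W10 = 5+3+7+3 = 18 ⇒ 18 weeks.

18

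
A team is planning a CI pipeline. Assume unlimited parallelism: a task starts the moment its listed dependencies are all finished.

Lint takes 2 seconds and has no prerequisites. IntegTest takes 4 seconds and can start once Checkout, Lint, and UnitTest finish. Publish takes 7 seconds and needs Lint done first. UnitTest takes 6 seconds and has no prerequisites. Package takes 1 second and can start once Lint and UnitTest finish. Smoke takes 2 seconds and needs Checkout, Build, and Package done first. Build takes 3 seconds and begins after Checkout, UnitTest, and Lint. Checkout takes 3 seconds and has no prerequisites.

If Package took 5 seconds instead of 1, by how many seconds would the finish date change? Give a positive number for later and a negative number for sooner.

2

Critical path before the change: UnitTest→Build→Smoke = 6+3+2 = 11 giving 11 seconds.
The longest path through Package is only 9 seconds, so Package has float 2.
Now UnitTest→Package→Smoke = 6+5+2 = 13 is longest, so the finish becomes 13 seconds.
Change in finish: 13 − 11 = +2 seconds.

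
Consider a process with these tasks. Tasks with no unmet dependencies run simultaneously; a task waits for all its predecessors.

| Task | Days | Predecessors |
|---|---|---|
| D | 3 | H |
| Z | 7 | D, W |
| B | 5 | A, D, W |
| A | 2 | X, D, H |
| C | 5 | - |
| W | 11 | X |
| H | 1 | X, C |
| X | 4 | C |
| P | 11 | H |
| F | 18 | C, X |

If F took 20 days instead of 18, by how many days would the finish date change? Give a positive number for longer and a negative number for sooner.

2

Baseline: C→X→F = 5+4+18 = 27 → 27 days.
Since F is critical, the +2 change carries straight to that chain (now 29 days).
That remains the longest chain; total 29 days.
Change in finish: 29 − 27 = +2 days.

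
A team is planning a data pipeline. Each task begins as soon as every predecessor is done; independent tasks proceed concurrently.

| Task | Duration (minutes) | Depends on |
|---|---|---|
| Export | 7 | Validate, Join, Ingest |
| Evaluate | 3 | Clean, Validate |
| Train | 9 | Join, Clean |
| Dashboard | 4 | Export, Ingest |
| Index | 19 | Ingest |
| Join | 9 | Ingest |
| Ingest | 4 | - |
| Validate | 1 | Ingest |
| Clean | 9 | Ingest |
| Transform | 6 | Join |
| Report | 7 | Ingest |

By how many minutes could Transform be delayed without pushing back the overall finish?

5

The longest chain is Ingest→Join→Export→Dashboard = 4+9+7+4 = 24; overall finish 24 minutes.
Transform finishes as early as 19 and must finish by 24.
Slack of Transform = 18 − 13 = 5 minutes.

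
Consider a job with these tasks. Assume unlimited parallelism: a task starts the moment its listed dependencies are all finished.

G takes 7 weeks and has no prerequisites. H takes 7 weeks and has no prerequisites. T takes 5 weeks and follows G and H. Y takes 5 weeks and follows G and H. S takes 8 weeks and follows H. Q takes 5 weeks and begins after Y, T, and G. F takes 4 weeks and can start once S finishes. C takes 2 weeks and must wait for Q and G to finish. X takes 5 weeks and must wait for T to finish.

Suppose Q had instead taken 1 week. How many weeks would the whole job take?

Critical path before the change: G→T→Q→C = 7+5+5+2 = 19 giving 19 weeks.
Since Q is critical, the -4 change carries straight to that chain (now 15 weeks).
The binding chain switches to H→S→F = 7+8+4 = 19; finish 19 weeks.

19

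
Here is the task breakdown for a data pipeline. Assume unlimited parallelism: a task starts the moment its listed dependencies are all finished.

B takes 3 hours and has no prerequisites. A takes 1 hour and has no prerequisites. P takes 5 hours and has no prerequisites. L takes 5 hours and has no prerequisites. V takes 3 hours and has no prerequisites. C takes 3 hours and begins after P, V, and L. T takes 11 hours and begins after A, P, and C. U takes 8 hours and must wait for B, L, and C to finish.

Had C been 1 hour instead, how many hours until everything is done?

17

Baseline: P→C→T = 5+3+11 = 19 → 19 hours.
Since C is critical, the -2 change carries straight to that chain (now 17 hours).
No other chain overtakes it, so the finish is 17 hours.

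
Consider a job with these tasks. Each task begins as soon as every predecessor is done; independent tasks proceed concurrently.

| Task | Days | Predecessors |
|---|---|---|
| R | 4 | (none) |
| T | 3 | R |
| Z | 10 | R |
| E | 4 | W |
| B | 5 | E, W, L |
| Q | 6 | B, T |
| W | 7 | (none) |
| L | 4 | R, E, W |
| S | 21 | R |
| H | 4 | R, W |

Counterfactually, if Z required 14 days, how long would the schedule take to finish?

26

Actual critical path: W→E→L→B→Q = 7+4+4+5+6 = 26 ⇒ 26 days.
Z is off the critical path — its longest chain is 14 days, giving 12 of slack.
No other chain overtakes it, so the finish is 26 days.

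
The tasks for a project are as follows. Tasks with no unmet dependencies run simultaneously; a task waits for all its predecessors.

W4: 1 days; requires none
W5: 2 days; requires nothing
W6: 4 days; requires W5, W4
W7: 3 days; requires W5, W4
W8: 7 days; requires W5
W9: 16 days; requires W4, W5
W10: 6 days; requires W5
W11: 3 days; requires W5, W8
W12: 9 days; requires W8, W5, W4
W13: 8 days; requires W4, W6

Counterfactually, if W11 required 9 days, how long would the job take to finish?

Baseline: W5→W8→W12 = 2+7+9 = 18 → 18 days.
W11 is off the critical path — its longest chain is 12 days, giving 6 of slack.
New critical path: W5→W8→W11 = 2+7+9 = 18 ⇒ 18 days.

18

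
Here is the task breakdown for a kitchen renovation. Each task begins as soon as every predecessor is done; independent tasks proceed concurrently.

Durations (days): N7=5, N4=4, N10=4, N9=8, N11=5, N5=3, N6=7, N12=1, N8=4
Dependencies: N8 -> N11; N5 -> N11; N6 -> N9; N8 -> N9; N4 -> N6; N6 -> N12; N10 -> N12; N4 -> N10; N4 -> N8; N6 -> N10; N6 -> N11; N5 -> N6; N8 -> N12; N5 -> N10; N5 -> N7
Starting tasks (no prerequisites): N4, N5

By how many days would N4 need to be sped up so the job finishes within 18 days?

Current finish: 19 days; target: 18.
N4 is on every critical path, so each day cut from N4 cuts the finish by one (this holds down to a finish of 18).
Need 19 − 18 = 1 day off N4 → N4 becomes 3 days, finish becomes 18.

1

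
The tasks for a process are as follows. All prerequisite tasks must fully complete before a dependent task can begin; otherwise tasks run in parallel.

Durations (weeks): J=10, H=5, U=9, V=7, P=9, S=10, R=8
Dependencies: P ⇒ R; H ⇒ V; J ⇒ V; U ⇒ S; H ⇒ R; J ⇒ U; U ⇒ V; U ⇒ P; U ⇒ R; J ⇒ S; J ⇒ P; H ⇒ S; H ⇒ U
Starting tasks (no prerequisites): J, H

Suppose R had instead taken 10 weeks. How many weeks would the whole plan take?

Actual critical path: J→U→P→R = 10+9+9+8 = 36 ⇒ 36 weeks.
R lies on that path, so at 10 weeks the path becomes 38 weeks.
That remains the longest chain; total 38 weeks.

38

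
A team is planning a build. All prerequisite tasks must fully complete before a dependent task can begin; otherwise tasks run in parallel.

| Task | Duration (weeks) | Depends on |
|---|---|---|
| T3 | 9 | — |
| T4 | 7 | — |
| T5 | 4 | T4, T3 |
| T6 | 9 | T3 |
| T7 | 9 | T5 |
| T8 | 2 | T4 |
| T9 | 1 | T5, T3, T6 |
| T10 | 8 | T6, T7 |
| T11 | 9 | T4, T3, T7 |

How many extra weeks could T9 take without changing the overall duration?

12

T3→T5→T7→T11 = 9+4+9+9 = 31 sets the makespan at 31 weeks.
Longest path through T9: 19 weeks (earliest finish 19, latest finish 31).
So T9 can slip 31 − 19 = 12 weeks.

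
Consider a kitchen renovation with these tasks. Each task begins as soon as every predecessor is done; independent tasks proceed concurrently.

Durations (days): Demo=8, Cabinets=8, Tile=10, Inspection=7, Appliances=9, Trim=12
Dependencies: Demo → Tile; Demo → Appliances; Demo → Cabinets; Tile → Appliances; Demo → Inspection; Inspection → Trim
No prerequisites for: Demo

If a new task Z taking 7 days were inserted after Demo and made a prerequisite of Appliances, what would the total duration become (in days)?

Originally the project takes 27 days.
With Z inserted, Appliances now waits for max(Demo, Tile, Z).
New critical path: Demo→Tile→Appliances = 8+10+9 = 27 ⇒ 27 days.

27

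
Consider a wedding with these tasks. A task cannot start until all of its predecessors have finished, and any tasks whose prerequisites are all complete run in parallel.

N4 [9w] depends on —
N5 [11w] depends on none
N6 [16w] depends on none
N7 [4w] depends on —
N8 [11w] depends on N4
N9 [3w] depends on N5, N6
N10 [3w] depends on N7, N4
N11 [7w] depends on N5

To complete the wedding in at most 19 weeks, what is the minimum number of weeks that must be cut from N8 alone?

Current finish: 20 weeks; target: 19.
N8 is on every critical path, so each week cut from N8 cuts the finish by one (this holds down to a finish of 19).
Need 20 − 19 = 1 week off N8 → N8 becomes 10 weeks, finish becomes 19.

1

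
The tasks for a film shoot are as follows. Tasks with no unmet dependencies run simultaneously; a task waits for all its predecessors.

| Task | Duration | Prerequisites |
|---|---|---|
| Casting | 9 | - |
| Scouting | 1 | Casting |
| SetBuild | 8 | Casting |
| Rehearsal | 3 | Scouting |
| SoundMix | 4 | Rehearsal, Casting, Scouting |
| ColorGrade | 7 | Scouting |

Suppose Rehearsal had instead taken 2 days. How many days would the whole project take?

As given, the longest chain is Casting→Scouting→Rehearsal→SoundMix = 9+1+3+4 = 17, so the finish is 17 days.
Rehearsal is on the critical path; changing it to 2 makes that path 16 days.
New critical path: Casting→Scouting→ColorGrade = 9+1+7 = 17 ⇒ 17 days.

17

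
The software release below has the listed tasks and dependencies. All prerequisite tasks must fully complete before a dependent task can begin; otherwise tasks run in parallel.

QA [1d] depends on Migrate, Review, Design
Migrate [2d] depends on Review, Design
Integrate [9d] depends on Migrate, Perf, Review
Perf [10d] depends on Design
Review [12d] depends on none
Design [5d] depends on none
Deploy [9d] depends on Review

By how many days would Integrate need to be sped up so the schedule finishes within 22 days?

2

Current finish: 24 days; target: 22.
Integrate is on every critical path, so each day cut from Integrate cuts the finish by one (this holds down to a finish of 21).
Need 24 − 22 = 2 days off Integrate → Integrate becomes 7 days, finish becomes 22.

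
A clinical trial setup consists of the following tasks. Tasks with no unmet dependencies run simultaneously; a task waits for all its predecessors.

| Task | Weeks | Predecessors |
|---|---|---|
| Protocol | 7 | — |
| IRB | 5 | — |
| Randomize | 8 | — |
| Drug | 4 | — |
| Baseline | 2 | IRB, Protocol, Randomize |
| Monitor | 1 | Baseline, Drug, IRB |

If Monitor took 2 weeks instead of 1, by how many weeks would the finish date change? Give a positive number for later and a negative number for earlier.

As given, the longest chain is Randomize→Baseline→Monitor = 8+2+1 = 11, so the finish is 11 weeks.
Monitor lies on that path, so at 2 weeks the path becomes 12 weeks.
That remains the longest chain; total 12 weeks.
Change in finish: 12 − 11 = +1 weeks.

1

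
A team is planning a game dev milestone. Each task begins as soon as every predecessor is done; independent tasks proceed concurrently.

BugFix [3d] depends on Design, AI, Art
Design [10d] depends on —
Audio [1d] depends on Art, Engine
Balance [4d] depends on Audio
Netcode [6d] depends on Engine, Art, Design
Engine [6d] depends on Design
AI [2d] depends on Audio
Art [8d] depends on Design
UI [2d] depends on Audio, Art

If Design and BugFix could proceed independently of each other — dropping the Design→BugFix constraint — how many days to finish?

Original critical path: Design→Art→Audio→AI→BugFix = 10+8+1+2+3 = 24 ⇒ 24 days.
Dropping Design→BugFix doesn't change BugFix's earliest start (21); another predecessor still binds.
After: Design→Art→Audio→AI→BugFix = 10+8+1+2+3 = 24 → 24 days.

24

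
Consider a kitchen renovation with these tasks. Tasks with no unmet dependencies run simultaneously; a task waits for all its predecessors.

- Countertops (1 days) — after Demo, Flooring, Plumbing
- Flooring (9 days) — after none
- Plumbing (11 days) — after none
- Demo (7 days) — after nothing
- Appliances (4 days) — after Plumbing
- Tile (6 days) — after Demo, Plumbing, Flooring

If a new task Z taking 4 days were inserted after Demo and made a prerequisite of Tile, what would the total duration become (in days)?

Originally the kitchen renovation takes 17 days.
With Z inserted, Tile now waits for max(Demo, Plumbing, Flooring, Z).
New critical path: Demo→Z→Tile = 7+4+6 = 17 ⇒ 17 days.

17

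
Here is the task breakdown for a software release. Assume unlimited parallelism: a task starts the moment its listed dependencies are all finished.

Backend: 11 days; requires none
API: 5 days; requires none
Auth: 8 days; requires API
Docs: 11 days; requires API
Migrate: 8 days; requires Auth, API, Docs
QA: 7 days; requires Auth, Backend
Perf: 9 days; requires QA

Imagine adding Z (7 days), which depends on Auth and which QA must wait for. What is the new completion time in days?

Originally the project takes 29 days.
With Z inserted, QA now waits for max(Auth, Backend, Z).
New critical path: API→Auth→Z→QA→Perf = 5+8+7+7+9 = 36 ⇒ 36 days.

36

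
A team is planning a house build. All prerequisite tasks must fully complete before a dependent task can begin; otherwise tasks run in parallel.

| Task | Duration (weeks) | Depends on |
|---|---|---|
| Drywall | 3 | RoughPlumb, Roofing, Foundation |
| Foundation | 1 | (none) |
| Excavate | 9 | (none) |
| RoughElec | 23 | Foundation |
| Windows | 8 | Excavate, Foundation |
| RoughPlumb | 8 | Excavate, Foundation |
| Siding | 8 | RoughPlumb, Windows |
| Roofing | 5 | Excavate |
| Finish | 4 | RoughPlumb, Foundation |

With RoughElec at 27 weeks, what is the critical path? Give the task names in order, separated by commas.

Foundation, RoughElec

Actual critical path: Excavate→Windows→Siding = 9+8+8 = 25 ⇒ 25 weeks.
The longest path through RoughElec is only 24 weeks, so RoughElec has float 1.
New critical path: Foundation→RoughElec = 1+27 = 28 ⇒ 28 weeks.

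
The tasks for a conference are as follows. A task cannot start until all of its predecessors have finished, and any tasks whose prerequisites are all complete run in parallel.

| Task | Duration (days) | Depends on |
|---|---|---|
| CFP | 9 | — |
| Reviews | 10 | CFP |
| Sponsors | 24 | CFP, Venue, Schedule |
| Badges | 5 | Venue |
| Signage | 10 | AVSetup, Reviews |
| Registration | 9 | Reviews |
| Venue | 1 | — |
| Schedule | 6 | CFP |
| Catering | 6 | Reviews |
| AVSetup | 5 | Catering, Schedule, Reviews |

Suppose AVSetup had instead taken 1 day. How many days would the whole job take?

The binding path is CFP→Reviews→Catering→AVSetup→Signage = 9+10+6+5+10 = 40; finish at 40 days.
AVSetup is on the critical path; changing it to 1 makes that path 36 days.
New critical path: CFP→Schedule→Sponsors = 9+6+24 = 39 ⇒ 39 days.

39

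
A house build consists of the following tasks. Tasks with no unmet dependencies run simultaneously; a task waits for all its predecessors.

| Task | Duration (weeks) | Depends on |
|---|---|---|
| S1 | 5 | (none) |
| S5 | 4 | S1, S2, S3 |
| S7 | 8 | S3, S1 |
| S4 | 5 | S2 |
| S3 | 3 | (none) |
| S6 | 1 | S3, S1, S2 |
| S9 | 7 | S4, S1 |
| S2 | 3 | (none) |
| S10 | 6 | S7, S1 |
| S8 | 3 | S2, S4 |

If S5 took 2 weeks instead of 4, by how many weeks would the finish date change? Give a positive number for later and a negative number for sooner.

0

As given, the longest chain is S1→S7→S10 = 5+8+6 = 19, so the finish is 19 weeks.
The longest path through S5 is only 9 weeks, so S5 has float 10.
No other chain overtakes it, so the finish is 19 weeks.
Change in finish: 19 − 19 = +0 weeks.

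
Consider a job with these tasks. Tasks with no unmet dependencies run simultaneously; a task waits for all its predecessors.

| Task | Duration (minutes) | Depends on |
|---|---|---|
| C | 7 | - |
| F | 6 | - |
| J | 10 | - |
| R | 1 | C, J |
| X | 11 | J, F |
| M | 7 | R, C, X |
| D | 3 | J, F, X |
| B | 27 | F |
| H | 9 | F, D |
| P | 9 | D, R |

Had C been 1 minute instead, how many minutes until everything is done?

33

Critical path before the change: F→B = 6+27 = 33 giving 33 minutes.
C is off the critical path — its longest chain is 17 minutes, giving 16 of slack.
That remains the longest chain; total 33 minutes.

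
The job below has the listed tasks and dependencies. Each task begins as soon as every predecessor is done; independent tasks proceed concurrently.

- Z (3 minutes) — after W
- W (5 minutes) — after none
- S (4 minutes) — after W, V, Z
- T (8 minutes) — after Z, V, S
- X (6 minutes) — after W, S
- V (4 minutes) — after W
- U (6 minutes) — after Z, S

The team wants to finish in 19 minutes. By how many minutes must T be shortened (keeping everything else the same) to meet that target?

2

Current finish: 21 minutes; target: 19.
T is on every critical path, so each minute cut from T cuts the finish by one (this holds down to a finish of 19).
Need 21 − 19 = 2 minutes off T → T becomes 6 minutes, finish becomes 19.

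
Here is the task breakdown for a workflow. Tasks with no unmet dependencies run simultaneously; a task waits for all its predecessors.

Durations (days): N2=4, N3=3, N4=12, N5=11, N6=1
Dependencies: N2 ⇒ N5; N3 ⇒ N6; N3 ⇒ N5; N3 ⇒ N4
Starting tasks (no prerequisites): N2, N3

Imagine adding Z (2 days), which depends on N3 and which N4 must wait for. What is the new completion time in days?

Originally the project takes 15 days.
With Z inserted, N4 now waits for max(N3, Z).
New critical path: N3→Z→N4 = 3+2+12 = 17 ⇒ 17 days.

17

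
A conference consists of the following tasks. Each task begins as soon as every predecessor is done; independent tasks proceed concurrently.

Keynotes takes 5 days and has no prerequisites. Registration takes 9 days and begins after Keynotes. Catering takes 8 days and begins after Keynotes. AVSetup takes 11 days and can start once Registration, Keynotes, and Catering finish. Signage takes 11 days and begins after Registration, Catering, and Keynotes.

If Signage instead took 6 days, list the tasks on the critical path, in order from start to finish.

Keynotes, Registration, AVSetup

Critical path before the change: Keynotes→Registration→Signage = 5+9+11 = 25 giving 25 days.
Signage lies on that path, so at 6 days the path becomes 20 days.
New critical path: Keynotes→Registration→AVSetup = 5+9+11 = 25 ⇒ 25 days.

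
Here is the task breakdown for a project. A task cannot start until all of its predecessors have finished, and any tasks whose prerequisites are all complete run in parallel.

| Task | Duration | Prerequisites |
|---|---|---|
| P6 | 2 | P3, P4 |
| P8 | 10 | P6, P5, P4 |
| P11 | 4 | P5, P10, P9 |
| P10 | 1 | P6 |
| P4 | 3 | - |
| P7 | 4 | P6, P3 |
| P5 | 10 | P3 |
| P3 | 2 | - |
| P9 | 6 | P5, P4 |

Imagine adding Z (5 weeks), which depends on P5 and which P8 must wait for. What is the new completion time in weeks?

27

Originally the job takes 22 weeks.
With Z inserted, P8 now waits for max(P6, P5, P4, Z).
New critical path: P3→P5→Z→P8 = 2+10+5+10 = 27 ⇒ 27 weeks.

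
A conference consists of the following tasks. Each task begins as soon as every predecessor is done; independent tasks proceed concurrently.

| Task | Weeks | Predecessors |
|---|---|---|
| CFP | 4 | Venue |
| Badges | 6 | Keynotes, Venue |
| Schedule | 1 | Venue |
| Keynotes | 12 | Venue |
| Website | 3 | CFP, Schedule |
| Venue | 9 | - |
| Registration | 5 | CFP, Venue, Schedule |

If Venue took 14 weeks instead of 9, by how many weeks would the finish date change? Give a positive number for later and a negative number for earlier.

Actual critical path: Venue→Keynotes→Badges = 9+12+6 = 27 ⇒ 27 weeks.
Since Venue is critical, the +5 change carries straight to that chain (now 32 weeks).
The critical path is still Venue→Keynotes→Badges; finish is now 32 weeks.
Change in finish: 32 − 27 = +5 weeks.

5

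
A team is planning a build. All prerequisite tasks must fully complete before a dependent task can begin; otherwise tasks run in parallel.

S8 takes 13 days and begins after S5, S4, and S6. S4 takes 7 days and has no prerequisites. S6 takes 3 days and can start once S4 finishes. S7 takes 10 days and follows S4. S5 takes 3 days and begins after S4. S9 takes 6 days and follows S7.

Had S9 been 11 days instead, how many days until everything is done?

28

The binding path is S4→S7→S9 = 7+10+6 = 23; finish at 23 days.
S9 is on the critical path; changing it to 11 makes that path 28 days.
That remains the longest chain; total 28 days.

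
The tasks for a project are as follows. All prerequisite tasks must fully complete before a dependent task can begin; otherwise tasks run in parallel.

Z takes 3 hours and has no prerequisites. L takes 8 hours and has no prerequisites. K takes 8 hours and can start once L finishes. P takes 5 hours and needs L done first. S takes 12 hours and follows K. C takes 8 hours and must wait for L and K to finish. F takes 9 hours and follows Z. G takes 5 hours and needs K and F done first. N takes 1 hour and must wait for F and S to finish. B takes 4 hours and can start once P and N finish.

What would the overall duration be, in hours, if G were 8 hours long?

33

The binding path is L→K→S→N→B = 8+8+12+1+4 = 33; finish at 33 hours.
G is off the critical path — its longest chain is 21 hours, giving 12 of slack.
The critical path is still L→K→S→N→B; finish is now 33 hours.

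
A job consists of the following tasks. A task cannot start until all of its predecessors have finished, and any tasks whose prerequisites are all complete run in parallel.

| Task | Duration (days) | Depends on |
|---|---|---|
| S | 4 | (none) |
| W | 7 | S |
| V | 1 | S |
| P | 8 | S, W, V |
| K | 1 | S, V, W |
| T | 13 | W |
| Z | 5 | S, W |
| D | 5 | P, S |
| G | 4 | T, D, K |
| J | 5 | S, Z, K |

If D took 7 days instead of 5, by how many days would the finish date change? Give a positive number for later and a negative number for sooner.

2

As given, the longest chain is S→W→P→D→G = 4+7+8+5+4 = 28, so the finish is 28 days.
D lies on that path, so at 7 days the path becomes 30 days.
That remains the longest chain; total 30 days.
Change in finish: 30 − 28 = +2 days.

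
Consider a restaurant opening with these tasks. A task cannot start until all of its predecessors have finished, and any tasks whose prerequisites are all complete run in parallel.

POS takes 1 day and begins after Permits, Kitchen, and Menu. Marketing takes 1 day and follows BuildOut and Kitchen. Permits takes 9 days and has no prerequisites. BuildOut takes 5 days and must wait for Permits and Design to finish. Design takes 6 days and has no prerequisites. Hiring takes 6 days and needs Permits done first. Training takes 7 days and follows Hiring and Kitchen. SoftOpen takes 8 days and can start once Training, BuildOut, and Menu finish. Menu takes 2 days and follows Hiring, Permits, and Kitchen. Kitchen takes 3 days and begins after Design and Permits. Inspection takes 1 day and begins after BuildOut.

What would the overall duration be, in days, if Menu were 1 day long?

The binding path is Permits→Hiring→Training→SoftOpen = 9+6+7+8 = 30; finish at 30 days.
Menu is off the critical path — its longest chain is 25 days, giving 5 of slack.
No other chain overtakes it, so the finish is 30 days.

30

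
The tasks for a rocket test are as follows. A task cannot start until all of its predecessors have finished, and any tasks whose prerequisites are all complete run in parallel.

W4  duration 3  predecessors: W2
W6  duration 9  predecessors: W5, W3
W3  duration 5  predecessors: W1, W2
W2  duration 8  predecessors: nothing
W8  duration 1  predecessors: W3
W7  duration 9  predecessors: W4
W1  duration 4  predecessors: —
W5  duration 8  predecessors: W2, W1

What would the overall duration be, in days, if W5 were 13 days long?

Baseline: W2→W5→W6 = 8+8+9 = 25 → 25 days.
Since W5 is critical, the +5 change carries straight to that chain (now 30 days).
No other chain overtakes it, so the finish is 30 days.

30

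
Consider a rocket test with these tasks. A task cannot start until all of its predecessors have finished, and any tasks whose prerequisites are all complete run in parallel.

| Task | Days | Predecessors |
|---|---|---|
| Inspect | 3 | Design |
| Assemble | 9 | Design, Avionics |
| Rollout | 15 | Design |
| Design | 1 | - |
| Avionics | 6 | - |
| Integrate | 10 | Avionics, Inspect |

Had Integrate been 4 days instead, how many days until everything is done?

16

Actual critical path: Avionics→Integrate = 6+10 = 16 ⇒ 16 days.
Integrate is on the critical path; changing it to 4 makes that path 10 days.
Now Design→Rollout = 1+15 = 16 is longest, so the finish becomes 16 days.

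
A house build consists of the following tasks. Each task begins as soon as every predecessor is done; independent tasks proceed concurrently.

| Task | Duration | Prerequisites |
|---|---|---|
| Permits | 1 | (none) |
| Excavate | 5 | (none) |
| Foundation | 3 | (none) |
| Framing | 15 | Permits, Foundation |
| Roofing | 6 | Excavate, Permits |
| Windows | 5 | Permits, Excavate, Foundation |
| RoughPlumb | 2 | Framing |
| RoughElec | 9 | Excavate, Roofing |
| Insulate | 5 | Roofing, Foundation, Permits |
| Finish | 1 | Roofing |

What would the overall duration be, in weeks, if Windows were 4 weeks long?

Critical path before the change: Excavate→Roofing→RoughElec = 5+6+9 = 20 giving 20 weeks.
Windows is off the critical path — its longest chain is 10 weeks, giving 10 of slack.
No other chain overtakes it, so the finish is 20 weeks.

20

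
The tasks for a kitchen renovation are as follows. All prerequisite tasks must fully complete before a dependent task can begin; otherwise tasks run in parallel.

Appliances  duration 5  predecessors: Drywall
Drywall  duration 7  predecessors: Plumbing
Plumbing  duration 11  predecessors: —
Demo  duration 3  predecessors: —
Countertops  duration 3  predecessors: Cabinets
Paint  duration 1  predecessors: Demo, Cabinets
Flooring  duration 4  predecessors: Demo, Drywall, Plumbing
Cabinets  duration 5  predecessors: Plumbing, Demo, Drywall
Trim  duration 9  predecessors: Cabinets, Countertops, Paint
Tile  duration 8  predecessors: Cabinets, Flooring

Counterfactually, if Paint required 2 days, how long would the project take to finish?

35

Baseline: Plumbing→Drywall→Cabinets→Countertops→Trim = 11+7+5+3+9 = 35 → 35 days.
Paint is off the critical path — its longest chain is 33 days, giving 2 of slack.
That remains the longest chain; total 35 days.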